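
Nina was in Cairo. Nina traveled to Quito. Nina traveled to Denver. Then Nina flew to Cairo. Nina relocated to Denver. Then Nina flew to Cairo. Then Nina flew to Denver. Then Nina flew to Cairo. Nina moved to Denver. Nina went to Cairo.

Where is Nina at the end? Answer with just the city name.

Tracking Nina's location:
Start: Nina is in Cairo.
After move 1: Cairo -> Quito. Nina is in Quito.
After move 2: Quito -> Denver. Nina is in Denver.
After move 3: Denver -> Cairo. Nina is in Cairo.
After move 4: Cairo -> Denver. Nina is in Denver.
After move 5: Denver -> Cairo. Nina is in Cairo.
After move 6: Cairo -> Denver. Nina is in Denver.
After move 7: Denver -> Cairo. Nina is in Cairo.
After move 8: Cairo -> Denver. Nina is in Denver.
After move 9: Denver -> Cairo. Nina is in Cairo.

Answer: Cairo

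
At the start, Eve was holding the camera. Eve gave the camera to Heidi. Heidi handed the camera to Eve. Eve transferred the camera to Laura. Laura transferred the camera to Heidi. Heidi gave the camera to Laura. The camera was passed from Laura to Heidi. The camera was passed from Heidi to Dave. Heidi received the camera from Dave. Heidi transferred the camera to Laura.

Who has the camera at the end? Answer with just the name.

Answer: Laura

Derivation:
Tracking the camera through each event:
Start: Eve has the camera.
After event 1: Heidi has the camera.
After event 2: Eve has the camera.
After event 3: Laura has the camera.
After event 4: Heidi has the camera.
After event 5: Laura has the camera.
After event 6: Heidi has the camera.
After event 7: Dave has the camera.
After event 8: Heidi has the camera.
After event 9: Laura has the camera.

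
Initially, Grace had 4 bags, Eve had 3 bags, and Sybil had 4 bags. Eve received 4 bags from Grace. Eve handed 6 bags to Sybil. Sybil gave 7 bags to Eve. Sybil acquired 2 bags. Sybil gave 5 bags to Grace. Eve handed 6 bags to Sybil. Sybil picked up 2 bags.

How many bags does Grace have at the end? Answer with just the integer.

Answer: 5

Derivation:
Tracking counts step by step:
Start: Grace=4, Eve=3, Sybil=4
Event 1 (Grace -> Eve, 4): Grace: 4 -> 0, Eve: 3 -> 7. State: Grace=0, Eve=7, Sybil=4
Event 2 (Eve -> Sybil, 6): Eve: 7 -> 1, Sybil: 4 -> 10. State: Grace=0, Eve=1, Sybil=10
Event 3 (Sybil -> Eve, 7): Sybil: 10 -> 3, Eve: 1 -> 8. State: Grace=0, Eve=8, Sybil=3
Event 4 (Sybil +2): Sybil: 3 -> 5. State: Grace=0, Eve=8, Sybil=5
Event 5 (Sybil -> Grace, 5): Sybil: 5 -> 0, Grace: 0 -> 5. State: Grace=5, Eve=8, Sybil=0
Event 6 (Eve -> Sybil, 6): Eve: 8 -> 2, Sybil: 0 -> 6. State: Grace=5, Eve=2, Sybil=6
Event 7 (Sybil +2): Sybil: 6 -> 8. State: Grace=5, Eve=2, Sybil=8

Grace's final count: 5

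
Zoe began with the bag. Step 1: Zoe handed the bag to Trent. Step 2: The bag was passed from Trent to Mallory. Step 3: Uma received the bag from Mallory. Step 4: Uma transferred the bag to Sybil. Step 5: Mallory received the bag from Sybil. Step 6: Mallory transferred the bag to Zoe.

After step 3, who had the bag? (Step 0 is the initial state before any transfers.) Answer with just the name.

Answer: Uma

Derivation:
Tracking the bag holder through step 3:
After step 0 (start): Zoe
After step 1: Trent
After step 2: Mallory
After step 3: Uma

At step 3, the holder is Uma.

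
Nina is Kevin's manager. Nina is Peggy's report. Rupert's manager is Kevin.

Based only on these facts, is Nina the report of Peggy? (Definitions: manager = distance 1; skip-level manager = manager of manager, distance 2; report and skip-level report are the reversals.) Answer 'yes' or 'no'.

Reconstructing the manager chain from the given facts:
  Peggy -> Nina -> Kevin -> Rupert
(each arrow means 'manager of the next')
Positions in the chain (0 = top):
  position of Peggy: 0
  position of Nina: 1
  position of Kevin: 2
  position of Rupert: 3

Nina is at position 1, Peggy is at position 0; signed distance (j - i) = -1.
'report' requires j - i = -1. Actual distance is -1, so the relation HOLDS.

Answer: yes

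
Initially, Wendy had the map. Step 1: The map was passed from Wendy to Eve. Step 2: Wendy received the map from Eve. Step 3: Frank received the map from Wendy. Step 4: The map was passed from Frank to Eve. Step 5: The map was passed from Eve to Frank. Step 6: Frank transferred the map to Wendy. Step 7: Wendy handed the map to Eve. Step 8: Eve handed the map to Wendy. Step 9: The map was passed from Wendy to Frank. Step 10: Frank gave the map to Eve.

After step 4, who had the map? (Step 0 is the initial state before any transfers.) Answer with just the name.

Answer: Eve

Derivation:
Tracking the map holder through step 4:
After step 0 (start): Wendy
After step 1: Eve
After step 2: Wendy
After step 3: Frank
After step 4: Eve

At step 4, the holder is Eve.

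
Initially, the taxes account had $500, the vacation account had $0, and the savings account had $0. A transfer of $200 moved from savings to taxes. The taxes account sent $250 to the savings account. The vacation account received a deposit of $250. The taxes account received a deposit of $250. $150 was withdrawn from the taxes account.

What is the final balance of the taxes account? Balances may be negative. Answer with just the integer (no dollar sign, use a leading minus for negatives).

Answer: 550

Derivation:
Tracking account balances step by step:
Start: taxes=500, vacation=0, savings=0
Event 1 (transfer 200 savings -> taxes): savings: 0 - 200 = -200, taxes: 500 + 200 = 700. Balances: taxes=700, vacation=0, savings=-200
Event 2 (transfer 250 taxes -> savings): taxes: 700 - 250 = 450, savings: -200 + 250 = 50. Balances: taxes=450, vacation=0, savings=50
Event 3 (deposit 250 to vacation): vacation: 0 + 250 = 250. Balances: taxes=450, vacation=250, savings=50
Event 4 (deposit 250 to taxes): taxes: 450 + 250 = 700. Balances: taxes=700, vacation=250, savings=50
Event 5 (withdraw 150 from taxes): taxes: 700 - 150 = 550. Balances: taxes=550, vacation=250, savings=50

Final balance of taxes: 550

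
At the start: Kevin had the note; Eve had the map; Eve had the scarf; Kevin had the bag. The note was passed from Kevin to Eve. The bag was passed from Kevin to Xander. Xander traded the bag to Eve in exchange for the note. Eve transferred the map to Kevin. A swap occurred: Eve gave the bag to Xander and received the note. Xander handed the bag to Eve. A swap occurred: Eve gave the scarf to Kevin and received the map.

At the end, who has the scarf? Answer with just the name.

Tracking all object holders:
Start: note:Kevin, map:Eve, scarf:Eve, bag:Kevin
Event 1 (give note: Kevin -> Eve). State: note:Eve, map:Eve, scarf:Eve, bag:Kevin
Event 2 (give bag: Kevin -> Xander). State: note:Eve, map:Eve, scarf:Eve, bag:Xander
Event 3 (swap bag<->note: now bag:Eve, note:Xander). State: note:Xander, map:Eve, scarf:Eve, bag:Eve
Event 4 (give map: Eve -> Kevin). State: note:Xander, map:Kevin, scarf:Eve, bag:Eve
Event 5 (swap bag<->note: now bag:Xander, note:Eve). State: note:Eve, map:Kevin, scarf:Eve, bag:Xander
Event 6 (give bag: Xander -> Eve). State: note:Eve, map:Kevin, scarf:Eve, bag:Eve
Event 7 (swap scarf<->map: now scarf:Kevin, map:Eve). State: note:Eve, map:Eve, scarf:Kevin, bag:Eve

Final state: note:Eve, map:Eve, scarf:Kevin, bag:Eve
The scarf is held by Kevin.

Answer: Kevin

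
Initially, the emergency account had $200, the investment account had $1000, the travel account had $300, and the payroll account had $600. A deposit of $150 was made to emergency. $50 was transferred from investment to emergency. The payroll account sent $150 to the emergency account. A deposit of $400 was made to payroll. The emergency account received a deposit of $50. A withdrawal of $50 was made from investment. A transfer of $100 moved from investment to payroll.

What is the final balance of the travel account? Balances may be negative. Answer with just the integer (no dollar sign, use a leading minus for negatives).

Answer: 300

Derivation:
Tracking account balances step by step:
Start: emergency=200, investment=1000, travel=300, payroll=600
Event 1 (deposit 150 to emergency): emergency: 200 + 150 = 350. Balances: emergency=350, investment=1000, travel=300, payroll=600
Event 2 (transfer 50 investment -> emergency): investment: 1000 - 50 = 950, emergency: 350 + 50 = 400. Balances: emergency=400, investment=950, travel=300, payroll=600
Event 3 (transfer 150 payroll -> emergency): payroll: 600 - 150 = 450, emergency: 400 + 150 = 550. Balances: emergency=550, investment=950, travel=300, payroll=450
Event 4 (deposit 400 to payroll): payroll: 450 + 400 = 850. Balances: emergency=550, investment=950, travel=300, payroll=850
Event 5 (deposit 50 to emergency): emergency: 550 + 50 = 600. Balances: emergency=600, investment=950, travel=300, payroll=850
Event 6 (withdraw 50 from investment): investment: 950 - 50 = 900. Balances: emergency=600, investment=900, travel=300, payroll=850
Event 7 (transfer 100 investment -> payroll): investment: 900 - 100 = 800, payroll: 850 + 100 = 950. Balances: emergency=600, investment=800, travel=300, payroll=950

Final balance of travel: 300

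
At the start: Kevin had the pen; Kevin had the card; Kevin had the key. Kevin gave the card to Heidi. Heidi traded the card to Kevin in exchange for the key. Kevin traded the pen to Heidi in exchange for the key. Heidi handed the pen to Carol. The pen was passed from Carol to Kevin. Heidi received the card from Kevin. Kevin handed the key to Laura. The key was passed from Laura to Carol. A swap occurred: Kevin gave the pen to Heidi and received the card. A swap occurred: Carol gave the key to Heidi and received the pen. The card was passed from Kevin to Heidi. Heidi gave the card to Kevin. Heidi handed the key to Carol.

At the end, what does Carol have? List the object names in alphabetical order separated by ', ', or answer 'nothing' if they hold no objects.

Tracking all object holders:
Start: pen:Kevin, card:Kevin, key:Kevin
Event 1 (give card: Kevin -> Heidi). State: pen:Kevin, card:Heidi, key:Kevin
Event 2 (swap card<->key: now card:Kevin, key:Heidi). State: pen:Kevin, card:Kevin, key:Heidi
Event 3 (swap pen<->key: now pen:Heidi, key:Kevin). State: pen:Heidi, card:Kevin, key:Kevin
Event 4 (give pen: Heidi -> Carol). State: pen:Carol, card:Kevin, key:Kevin
Event 5 (give pen: Carol -> Kevin). State: pen:Kevin, card:Kevin, key:Kevin
Event 6 (give card: Kevin -> Heidi). State: pen:Kevin, card:Heidi, key:Kevin
Event 7 (give key: Kevin -> Laura). State: pen:Kevin, card:Heidi, key:Laura
Event 8 (give key: Laura -> Carol). State: pen:Kevin, card:Heidi, key:Carol
Event 9 (swap pen<->card: now pen:Heidi, card:Kevin). State: pen:Heidi, card:Kevin, key:Carol
Event 10 (swap key<->pen: now key:Heidi, pen:Carol). State: pen:Carol, card:Kevin, key:Heidi
Event 11 (give card: Kevin -> Heidi). State: pen:Carol, card:Heidi, key:Heidi
Event 12 (give card: Heidi -> Kevin). State: pen:Carol, card:Kevin, key:Heidi
Event 13 (give key: Heidi -> Carol). State: pen:Carol, card:Kevin, key:Carol

Final state: pen:Carol, card:Kevin, key:Carol
Carol holds: key, pen.

Answer: key, pen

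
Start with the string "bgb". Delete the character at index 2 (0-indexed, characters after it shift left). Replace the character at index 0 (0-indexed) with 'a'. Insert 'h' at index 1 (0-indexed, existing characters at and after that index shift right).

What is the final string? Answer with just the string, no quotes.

Applying each edit step by step:
Start: "bgb"
Op 1 (delete idx 2 = 'b'): "bgb" -> "bg"
Op 2 (replace idx 0: 'b' -> 'a'): "bg" -> "ag"
Op 3 (insert 'h' at idx 1): "ag" -> "ahg"

Answer: ahg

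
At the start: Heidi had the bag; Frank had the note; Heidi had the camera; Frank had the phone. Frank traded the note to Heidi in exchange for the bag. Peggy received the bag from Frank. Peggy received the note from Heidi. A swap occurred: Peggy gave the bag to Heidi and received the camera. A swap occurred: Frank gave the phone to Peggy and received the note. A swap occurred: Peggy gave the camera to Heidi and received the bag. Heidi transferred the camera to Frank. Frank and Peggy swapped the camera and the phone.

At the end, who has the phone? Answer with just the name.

Answer: Frank

Derivation:
Tracking all object holders:
Start: bag:Heidi, note:Frank, camera:Heidi, phone:Frank
Event 1 (swap note<->bag: now note:Heidi, bag:Frank). State: bag:Frank, note:Heidi, camera:Heidi, phone:Frank
Event 2 (give bag: Frank -> Peggy). State: bag:Peggy, note:Heidi, camera:Heidi, phone:Frank
Event 3 (give note: Heidi -> Peggy). State: bag:Peggy, note:Peggy, camera:Heidi, phone:Frank
Event 4 (swap bag<->camera: now bag:Heidi, camera:Peggy). State: bag:Heidi, note:Peggy, camera:Peggy, phone:Frank
Event 5 (swap phone<->note: now phone:Peggy, note:Frank). State: bag:Heidi, note:Frank, camera:Peggy, phone:Peggy
Event 6 (swap camera<->bag: now camera:Heidi, bag:Peggy). State: bag:Peggy, note:Frank, camera:Heidi, phone:Peggy
Event 7 (give camera: Heidi -> Frank). State: bag:Peggy, note:Frank, camera:Frank, phone:Peggy
Event 8 (swap camera<->phone: now camera:Peggy, phone:Frank). State: bag:Peggy, note:Frank, camera:Peggy, phone:Frank

Final state: bag:Peggy, note:Frank, camera:Peggy, phone:Frank
The phone is held by Frank.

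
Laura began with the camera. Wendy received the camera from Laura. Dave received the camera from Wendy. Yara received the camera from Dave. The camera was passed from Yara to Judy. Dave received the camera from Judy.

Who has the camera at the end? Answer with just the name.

Tracking the camera through each event:
Start: Laura has the camera.
After event 1: Wendy has the camera.
After event 2: Dave has the camera.
After event 3: Yara has the camera.
After event 4: Judy has the camera.
After event 5: Dave has the camera.

Answer: Dave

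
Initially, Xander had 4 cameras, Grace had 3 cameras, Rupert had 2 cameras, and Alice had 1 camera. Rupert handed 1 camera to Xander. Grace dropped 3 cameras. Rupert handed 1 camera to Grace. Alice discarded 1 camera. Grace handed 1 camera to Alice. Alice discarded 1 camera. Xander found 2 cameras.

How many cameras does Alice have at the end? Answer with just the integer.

Tracking counts step by step:
Start: Xander=4, Grace=3, Rupert=2, Alice=1
Event 1 (Rupert -> Xander, 1): Rupert: 2 -> 1, Xander: 4 -> 5. State: Xander=5, Grace=3, Rupert=1, Alice=1
Event 2 (Grace -3): Grace: 3 -> 0. State: Xander=5, Grace=0, Rupert=1, Alice=1
Event 3 (Rupert -> Grace, 1): Rupert: 1 -> 0, Grace: 0 -> 1. State: Xander=5, Grace=1, Rupert=0, Alice=1
Event 4 (Alice -1): Alice: 1 -> 0. State: Xander=5, Grace=1, Rupert=0, Alice=0
Event 5 (Grace -> Alice, 1): Grace: 1 -> 0, Alice: 0 -> 1. State: Xander=5, Grace=0, Rupert=0, Alice=1
Event 6 (Alice -1): Alice: 1 -> 0. State: Xander=5, Grace=0, Rupert=0, Alice=0
Event 7 (Xander +2): Xander: 5 -> 7. State: Xander=7, Grace=0, Rupert=0, Alice=0

Alice's final count: 0

Answer: 0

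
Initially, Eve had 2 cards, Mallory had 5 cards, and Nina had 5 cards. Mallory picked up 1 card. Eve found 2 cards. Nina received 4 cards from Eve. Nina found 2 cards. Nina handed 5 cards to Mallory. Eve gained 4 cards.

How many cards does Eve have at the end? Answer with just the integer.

Answer: 4

Derivation:
Tracking counts step by step:
Start: Eve=2, Mallory=5, Nina=5
Event 1 (Mallory +1): Mallory: 5 -> 6. State: Eve=2, Mallory=6, Nina=5
Event 2 (Eve +2): Eve: 2 -> 4. State: Eve=4, Mallory=6, Nina=5
Event 3 (Eve -> Nina, 4): Eve: 4 -> 0, Nina: 5 -> 9. State: Eve=0, Mallory=6, Nina=9
Event 4 (Nina +2): Nina: 9 -> 11. State: Eve=0, Mallory=6, Nina=11
Event 5 (Nina -> Mallory, 5): Nina: 11 -> 6, Mallory: 6 -> 11. State: Eve=0, Mallory=11, Nina=6
Event 6 (Eve +4): Eve: 0 -> 4. State: Eve=4, Mallory=11, Nina=6

Eve's final count: 4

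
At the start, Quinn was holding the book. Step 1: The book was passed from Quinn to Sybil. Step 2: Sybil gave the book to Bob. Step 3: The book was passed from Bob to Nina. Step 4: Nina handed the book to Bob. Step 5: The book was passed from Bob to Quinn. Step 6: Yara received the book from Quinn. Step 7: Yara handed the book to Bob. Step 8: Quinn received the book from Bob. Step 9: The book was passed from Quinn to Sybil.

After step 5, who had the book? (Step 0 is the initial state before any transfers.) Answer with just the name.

Answer: Quinn

Derivation:
Tracking the book holder through step 5:
After step 0 (start): Quinn
After step 1: Sybil
After step 2: Bob
After step 3: Nina
After step 4: Bob
After step 5: Quinn

At step 5, the holder is Quinn.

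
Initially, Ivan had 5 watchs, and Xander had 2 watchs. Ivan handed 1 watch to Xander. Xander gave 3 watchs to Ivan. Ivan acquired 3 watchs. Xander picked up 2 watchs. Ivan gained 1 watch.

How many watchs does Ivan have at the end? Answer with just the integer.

Answer: 11

Derivation:
Tracking counts step by step:
Start: Ivan=5, Xander=2
Event 1 (Ivan -> Xander, 1): Ivan: 5 -> 4, Xander: 2 -> 3. State: Ivan=4, Xander=3
Event 2 (Xander -> Ivan, 3): Xander: 3 -> 0, Ivan: 4 -> 7. State: Ivan=7, Xander=0
Event 3 (Ivan +3): Ivan: 7 -> 10. State: Ivan=10, Xander=0
Event 4 (Xander +2): Xander: 0 -> 2. State: Ivan=10, Xander=2
Event 5 (Ivan +1): Ivan: 10 -> 11. State: Ivan=11, Xander=2

Ivan's final count: 11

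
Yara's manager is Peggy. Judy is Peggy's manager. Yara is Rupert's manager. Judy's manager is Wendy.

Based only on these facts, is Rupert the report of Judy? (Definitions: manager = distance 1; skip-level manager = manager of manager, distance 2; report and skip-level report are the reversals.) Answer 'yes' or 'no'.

Answer: no

Derivation:
Reconstructing the manager chain from the given facts:
  Wendy -> Judy -> Peggy -> Yara -> Rupert
(each arrow means 'manager of the next')
Positions in the chain (0 = top):
  position of Wendy: 0
  position of Judy: 1
  position of Peggy: 2
  position of Yara: 3
  position of Rupert: 4

Rupert is at position 4, Judy is at position 1; signed distance (j - i) = -3.
'report' requires j - i = -1. Actual distance is -3, so the relation does NOT hold.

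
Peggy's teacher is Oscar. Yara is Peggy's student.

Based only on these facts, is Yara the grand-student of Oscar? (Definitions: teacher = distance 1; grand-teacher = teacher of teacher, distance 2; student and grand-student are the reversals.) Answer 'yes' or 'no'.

Answer: yes

Derivation:
Reconstructing the teacher chain from the given facts:
  Oscar -> Peggy -> Yara
(each arrow means 'teacher of the next')
Positions in the chain (0 = top):
  position of Oscar: 0
  position of Peggy: 1
  position of Yara: 2

Yara is at position 2, Oscar is at position 0; signed distance (j - i) = -2.
'grand-student' requires j - i = -2. Actual distance is -2, so the relation HOLDS.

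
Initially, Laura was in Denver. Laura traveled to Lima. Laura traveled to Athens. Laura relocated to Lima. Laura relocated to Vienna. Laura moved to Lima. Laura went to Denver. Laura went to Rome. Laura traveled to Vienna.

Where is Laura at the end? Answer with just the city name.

Answer: Vienna

Derivation:
Tracking Laura's location:
Start: Laura is in Denver.
After move 1: Denver -> Lima. Laura is in Lima.
After move 2: Lima -> Athens. Laura is in Athens.
After move 3: Athens -> Lima. Laura is in Lima.
After move 4: Lima -> Vienna. Laura is in Vienna.
After move 5: Vienna -> Lima. Laura is in Lima.
After move 6: Lima -> Denver. Laura is in Denver.
After move 7: Denver -> Rome. Laura is in Rome.
After move 8: Rome -> Vienna. Laura is in Vienna.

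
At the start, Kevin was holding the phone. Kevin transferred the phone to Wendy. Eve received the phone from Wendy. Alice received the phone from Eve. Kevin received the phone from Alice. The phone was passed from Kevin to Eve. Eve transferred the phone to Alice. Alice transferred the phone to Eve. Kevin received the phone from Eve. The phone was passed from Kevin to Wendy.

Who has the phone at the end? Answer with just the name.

Answer: Wendy

Derivation:
Tracking the phone through each event:
Start: Kevin has the phone.
After event 1: Wendy has the phone.
After event 2: Eve has the phone.
After event 3: Alice has the phone.
After event 4: Kevin has the phone.
After event 5: Eve has the phone.
After event 6: Alice has the phone.
After event 7: Eve has the phone.
After event 8: Kevin has the phone.
After event 9: Wendy has the phone.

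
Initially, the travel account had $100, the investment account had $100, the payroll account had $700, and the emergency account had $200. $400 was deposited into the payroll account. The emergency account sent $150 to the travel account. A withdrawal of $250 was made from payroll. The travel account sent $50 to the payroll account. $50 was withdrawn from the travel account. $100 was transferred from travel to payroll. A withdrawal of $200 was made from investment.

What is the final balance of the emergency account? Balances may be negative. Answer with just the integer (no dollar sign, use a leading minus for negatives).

Tracking account balances step by step:
Start: travel=100, investment=100, payroll=700, emergency=200
Event 1 (deposit 400 to payroll): payroll: 700 + 400 = 1100. Balances: travel=100, investment=100, payroll=1100, emergency=200
Event 2 (transfer 150 emergency -> travel): emergency: 200 - 150 = 50, travel: 100 + 150 = 250. Balances: travel=250, investment=100, payroll=1100, emergency=50
Event 3 (withdraw 250 from payroll): payroll: 1100 - 250 = 850. Balances: travel=250, investment=100, payroll=850, emergency=50
Event 4 (transfer 50 travel -> payroll): travel: 250 - 50 = 200, payroll: 850 + 50 = 900. Balances: travel=200, investment=100, payroll=900, emergency=50
Event 5 (withdraw 50 from travel): travel: 200 - 50 = 150. Balances: travel=150, investment=100, payroll=900, emergency=50
Event 6 (transfer 100 travel -> payroll): travel: 150 - 100 = 50, payroll: 900 + 100 = 1000. Balances: travel=50, investment=100, payroll=1000, emergency=50
Event 7 (withdraw 200 from investment): investment: 100 - 200 = -100. Balances: travel=50, investment=-100, payroll=1000, emergency=50

Final balance of emergency: 50

Answer: 50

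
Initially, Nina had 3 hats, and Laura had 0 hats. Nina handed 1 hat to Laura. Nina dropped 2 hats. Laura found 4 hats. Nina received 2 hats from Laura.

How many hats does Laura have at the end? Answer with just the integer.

Tracking counts step by step:
Start: Nina=3, Laura=0
Event 1 (Nina -> Laura, 1): Nina: 3 -> 2, Laura: 0 -> 1. State: Nina=2, Laura=1
Event 2 (Nina -2): Nina: 2 -> 0. State: Nina=0, Laura=1
Event 3 (Laura +4): Laura: 1 -> 5. State: Nina=0, Laura=5
Event 4 (Laura -> Nina, 2): Laura: 5 -> 3, Nina: 0 -> 2. State: Nina=2, Laura=3

Laura's final count: 3

Answer: 3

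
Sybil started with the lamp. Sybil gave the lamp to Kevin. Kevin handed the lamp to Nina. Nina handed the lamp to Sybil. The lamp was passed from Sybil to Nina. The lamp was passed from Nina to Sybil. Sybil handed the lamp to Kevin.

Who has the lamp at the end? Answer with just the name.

Answer: Kevin

Derivation:
Tracking the lamp through each event:
Start: Sybil has the lamp.
After event 1: Kevin has the lamp.
After event 2: Nina has the lamp.
After event 3: Sybil has the lamp.
After event 4: Nina has the lamp.
After event 5: Sybil has the lamp.
After event 6: Kevin has the lamp.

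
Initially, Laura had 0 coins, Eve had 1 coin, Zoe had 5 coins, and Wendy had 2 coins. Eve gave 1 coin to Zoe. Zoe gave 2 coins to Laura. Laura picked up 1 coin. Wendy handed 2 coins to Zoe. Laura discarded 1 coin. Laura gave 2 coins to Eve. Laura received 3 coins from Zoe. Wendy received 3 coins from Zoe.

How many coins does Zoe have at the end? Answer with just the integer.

Answer: 0

Derivation:
Tracking counts step by step:
Start: Laura=0, Eve=1, Zoe=5, Wendy=2
Event 1 (Eve -> Zoe, 1): Eve: 1 -> 0, Zoe: 5 -> 6. State: Laura=0, Eve=0, Zoe=6, Wendy=2
Event 2 (Zoe -> Laura, 2): Zoe: 6 -> 4, Laura: 0 -> 2. State: Laura=2, Eve=0, Zoe=4, Wendy=2
Event 3 (Laura +1): Laura: 2 -> 3. State: Laura=3, Eve=0, Zoe=4, Wendy=2
Event 4 (Wendy -> Zoe, 2): Wendy: 2 -> 0, Zoe: 4 -> 6. State: Laura=3, Eve=0, Zoe=6, Wendy=0
Event 5 (Laura -1): Laura: 3 -> 2. State: Laura=2, Eve=0, Zoe=6, Wendy=0
Event 6 (Laura -> Eve, 2): Laura: 2 -> 0, Eve: 0 -> 2. State: Laura=0, Eve=2, Zoe=6, Wendy=0
Event 7 (Zoe -> Laura, 3): Zoe: 6 -> 3, Laura: 0 -> 3. State: Laura=3, Eve=2, Zoe=3, Wendy=0
Event 8 (Zoe -> Wendy, 3): Zoe: 3 -> 0, Wendy: 0 -> 3. State: Laura=3, Eve=2, Zoe=0, Wendy=3

Zoe's final count: 0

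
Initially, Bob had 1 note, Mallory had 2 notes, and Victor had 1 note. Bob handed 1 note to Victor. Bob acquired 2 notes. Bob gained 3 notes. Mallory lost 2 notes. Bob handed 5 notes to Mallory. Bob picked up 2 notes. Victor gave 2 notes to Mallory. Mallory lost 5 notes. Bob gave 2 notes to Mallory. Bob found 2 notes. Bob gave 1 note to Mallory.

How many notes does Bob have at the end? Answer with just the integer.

Tracking counts step by step:
Start: Bob=1, Mallory=2, Victor=1
Event 1 (Bob -> Victor, 1): Bob: 1 -> 0, Victor: 1 -> 2. State: Bob=0, Mallory=2, Victor=2
Event 2 (Bob +2): Bob: 0 -> 2. State: Bob=2, Mallory=2, Victor=2
Event 3 (Bob +3): Bob: 2 -> 5. State: Bob=5, Mallory=2, Victor=2
Event 4 (Mallory -2): Mallory: 2 -> 0. State: Bob=5, Mallory=0, Victor=2
Event 5 (Bob -> Mallory, 5): Bob: 5 -> 0, Mallory: 0 -> 5. State: Bob=0, Mallory=5, Victor=2
Event 6 (Bob +2): Bob: 0 -> 2. State: Bob=2, Mallory=5, Victor=2
Event 7 (Victor -> Mallory, 2): Victor: 2 -> 0, Mallory: 5 -> 7. State: Bob=2, Mallory=7, Victor=0
Event 8 (Mallory -5): Mallory: 7 -> 2. State: Bob=2, Mallory=2, Victor=0
Event 9 (Bob -> Mallory, 2): Bob: 2 -> 0, Mallory: 2 -> 4. State: Bob=0, Mallory=4, Victor=0
Event 10 (Bob +2): Bob: 0 -> 2. State: Bob=2, Mallory=4, Victor=0
Event 11 (Bob -> Mallory, 1): Bob: 2 -> 1, Mallory: 4 -> 5. State: Bob=1, Mallory=5, Victor=0

Bob's final count: 1

Answer: 1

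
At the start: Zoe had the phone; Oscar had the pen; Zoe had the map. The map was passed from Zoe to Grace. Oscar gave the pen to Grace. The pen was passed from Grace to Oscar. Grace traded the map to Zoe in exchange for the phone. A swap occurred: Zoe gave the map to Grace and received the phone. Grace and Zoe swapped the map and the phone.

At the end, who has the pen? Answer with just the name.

Answer: Oscar

Derivation:
Tracking all object holders:
Start: phone:Zoe, pen:Oscar, map:Zoe
Event 1 (give map: Zoe -> Grace). State: phone:Zoe, pen:Oscar, map:Grace
Event 2 (give pen: Oscar -> Grace). State: phone:Zoe, pen:Grace, map:Grace
Event 3 (give pen: Grace -> Oscar). State: phone:Zoe, pen:Oscar, map:Grace
Event 4 (swap map<->phone: now map:Zoe, phone:Grace). State: phone:Grace, pen:Oscar, map:Zoe
Event 5 (swap map<->phone: now map:Grace, phone:Zoe). State: phone:Zoe, pen:Oscar, map:Grace
Event 6 (swap map<->phone: now map:Zoe, phone:Grace). State: phone:Grace, pen:Oscar, map:Zoe

Final state: phone:Grace, pen:Oscar, map:Zoe
The pen is held by Oscar.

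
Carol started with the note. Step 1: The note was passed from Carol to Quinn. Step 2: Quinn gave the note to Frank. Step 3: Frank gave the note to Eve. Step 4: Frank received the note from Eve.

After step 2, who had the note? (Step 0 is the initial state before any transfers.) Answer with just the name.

Tracking the note holder through step 2:
After step 0 (start): Carol
After step 1: Quinn
After step 2: Frank

At step 2, the holder is Frank.

Answer: Frank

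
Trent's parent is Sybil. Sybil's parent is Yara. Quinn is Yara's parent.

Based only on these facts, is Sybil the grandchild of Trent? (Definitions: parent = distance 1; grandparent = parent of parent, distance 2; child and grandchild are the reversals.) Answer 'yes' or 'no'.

Answer: no

Derivation:
Reconstructing the parent chain from the given facts:
  Quinn -> Yara -> Sybil -> Trent
(each arrow means 'parent of the next')
Positions in the chain (0 = top):
  position of Quinn: 0
  position of Yara: 1
  position of Sybil: 2
  position of Trent: 3

Sybil is at position 2, Trent is at position 3; signed distance (j - i) = 1.
'grandchild' requires j - i = -2. Actual distance is 1, so the relation does NOT hold.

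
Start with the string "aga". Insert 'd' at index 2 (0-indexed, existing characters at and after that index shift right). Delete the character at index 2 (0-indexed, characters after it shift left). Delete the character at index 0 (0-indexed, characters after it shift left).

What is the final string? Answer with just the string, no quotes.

Applying each edit step by step:
Start: "aga"
Op 1 (insert 'd' at idx 2): "aga" -> "agda"
Op 2 (delete idx 2 = 'd'): "agda" -> "aga"
Op 3 (delete idx 0 = 'a'): "aga" -> "ga"

Answer: ga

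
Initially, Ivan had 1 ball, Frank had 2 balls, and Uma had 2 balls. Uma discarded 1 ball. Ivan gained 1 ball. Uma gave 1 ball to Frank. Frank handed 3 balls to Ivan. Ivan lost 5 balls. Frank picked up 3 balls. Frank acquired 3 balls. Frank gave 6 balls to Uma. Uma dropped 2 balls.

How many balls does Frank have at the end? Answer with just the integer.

Tracking counts step by step:
Start: Ivan=1, Frank=2, Uma=2
Event 1 (Uma -1): Uma: 2 -> 1. State: Ivan=1, Frank=2, Uma=1
Event 2 (Ivan +1): Ivan: 1 -> 2. State: Ivan=2, Frank=2, Uma=1
Event 3 (Uma -> Frank, 1): Uma: 1 -> 0, Frank: 2 -> 3. State: Ivan=2, Frank=3, Uma=0
Event 4 (Frank -> Ivan, 3): Frank: 3 -> 0, Ivan: 2 -> 5. State: Ivan=5, Frank=0, Uma=0
Event 5 (Ivan -5): Ivan: 5 -> 0. State: Ivan=0, Frank=0, Uma=0
Event 6 (Frank +3): Frank: 0 -> 3. State: Ivan=0, Frank=3, Uma=0
Event 7 (Frank +3): Frank: 3 -> 6. State: Ivan=0, Frank=6, Uma=0
Event 8 (Frank -> Uma, 6): Frank: 6 -> 0, Uma: 0 -> 6. State: Ivan=0, Frank=0, Uma=6
Event 9 (Uma -2): Uma: 6 -> 4. State: Ivan=0, Frank=0, Uma=4

Frank's final count: 0

Answer: 0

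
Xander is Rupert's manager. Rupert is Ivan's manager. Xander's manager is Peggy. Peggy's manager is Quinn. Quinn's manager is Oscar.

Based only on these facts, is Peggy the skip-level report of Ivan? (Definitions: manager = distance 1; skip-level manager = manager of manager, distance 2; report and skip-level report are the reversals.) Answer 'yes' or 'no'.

Reconstructing the manager chain from the given facts:
  Oscar -> Quinn -> Peggy -> Xander -> Rupert -> Ivan
(each arrow means 'manager of the next')
Positions in the chain (0 = top):
  position of Oscar: 0
  position of Quinn: 1
  position of Peggy: 2
  position of Xander: 3
  position of Rupert: 4
  position of Ivan: 5

Peggy is at position 2, Ivan is at position 5; signed distance (j - i) = 3.
'skip-level report' requires j - i = -2. Actual distance is 3, so the relation does NOT hold.

Answer: no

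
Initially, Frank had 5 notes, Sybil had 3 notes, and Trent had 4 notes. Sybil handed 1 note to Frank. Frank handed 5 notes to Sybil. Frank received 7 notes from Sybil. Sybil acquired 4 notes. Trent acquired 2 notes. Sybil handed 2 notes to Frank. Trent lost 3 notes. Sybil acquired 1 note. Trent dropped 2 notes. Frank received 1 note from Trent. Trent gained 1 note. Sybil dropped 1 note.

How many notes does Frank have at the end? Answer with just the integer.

Tracking counts step by step:
Start: Frank=5, Sybil=3, Trent=4
Event 1 (Sybil -> Frank, 1): Sybil: 3 -> 2, Frank: 5 -> 6. State: Frank=6, Sybil=2, Trent=4
Event 2 (Frank -> Sybil, 5): Frank: 6 -> 1, Sybil: 2 -> 7. State: Frank=1, Sybil=7, Trent=4
Event 3 (Sybil -> Frank, 7): Sybil: 7 -> 0, Frank: 1 -> 8. State: Frank=8, Sybil=0, Trent=4
Event 4 (Sybil +4): Sybil: 0 -> 4. State: Frank=8, Sybil=4, Trent=4
Event 5 (Trent +2): Trent: 4 -> 6. State: Frank=8, Sybil=4, Trent=6
Event 6 (Sybil -> Frank, 2): Sybil: 4 -> 2, Frank: 8 -> 10. State: Frank=10, Sybil=2, Trent=6
Event 7 (Trent -3): Trent: 6 -> 3. State: Frank=10, Sybil=2, Trent=3
Event 8 (Sybil +1): Sybil: 2 -> 3. State: Frank=10, Sybil=3, Trent=3
Event 9 (Trent -2): Trent: 3 -> 1. State: Frank=10, Sybil=3, Trent=1
Event 10 (Trent -> Frank, 1): Trent: 1 -> 0, Frank: 10 -> 11. State: Frank=11, Sybil=3, Trent=0
Event 11 (Trent +1): Trent: 0 -> 1. State: Frank=11, Sybil=3, Trent=1
Event 12 (Sybil -1): Sybil: 3 -> 2. State: Frank=11, Sybil=2, Trent=1

Frank's final count: 11

Answer: 11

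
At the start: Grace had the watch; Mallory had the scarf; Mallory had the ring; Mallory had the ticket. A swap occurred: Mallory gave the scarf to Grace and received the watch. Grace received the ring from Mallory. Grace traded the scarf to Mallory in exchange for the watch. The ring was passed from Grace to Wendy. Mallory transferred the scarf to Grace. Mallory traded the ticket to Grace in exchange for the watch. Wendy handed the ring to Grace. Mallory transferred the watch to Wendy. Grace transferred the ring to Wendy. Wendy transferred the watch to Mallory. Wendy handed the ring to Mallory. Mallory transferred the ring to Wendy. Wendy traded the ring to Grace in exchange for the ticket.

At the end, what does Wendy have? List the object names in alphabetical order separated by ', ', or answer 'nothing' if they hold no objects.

Tracking all object holders:
Start: watch:Grace, scarf:Mallory, ring:Mallory, ticket:Mallory
Event 1 (swap scarf<->watch: now scarf:Grace, watch:Mallory). State: watch:Mallory, scarf:Grace, ring:Mallory, ticket:Mallory
Event 2 (give ring: Mallory -> Grace). State: watch:Mallory, scarf:Grace, ring:Grace, ticket:Mallory
Event 3 (swap scarf<->watch: now scarf:Mallory, watch:Grace). State: watch:Grace, scarf:Mallory, ring:Grace, ticket:Mallory
Event 4 (give ring: Grace -> Wendy). State: watch:Grace, scarf:Mallory, ring:Wendy, ticket:Mallory
Event 5 (give scarf: Mallory -> Grace). State: watch:Grace, scarf:Grace, ring:Wendy, ticket:Mallory
Event 6 (swap ticket<->watch: now ticket:Grace, watch:Mallory). State: watch:Mallory, scarf:Grace, ring:Wendy, ticket:Grace
Event 7 (give ring: Wendy -> Grace). State: watch:Mallory, scarf:Grace, ring:Grace, ticket:Grace
Event 8 (give watch: Mallory -> Wendy). State: watch:Wendy, scarf:Grace, ring:Grace, ticket:Grace
Event 9 (give ring: Grace -> Wendy). State: watch:Wendy, scarf:Grace, ring:Wendy, ticket:Grace
Event 10 (give watch: Wendy -> Mallory). State: watch:Mallory, scarf:Grace, ring:Wendy, ticket:Grace
Event 11 (give ring: Wendy -> Mallory). State: watch:Mallory, scarf:Grace, ring:Mallory, ticket:Grace
Event 12 (give ring: Mallory -> Wendy). State: watch:Mallory, scarf:Grace, ring:Wendy, ticket:Grace
Event 13 (swap ring<->ticket: now ring:Grace, ticket:Wendy). State: watch:Mallory, scarf:Grace, ring:Grace, ticket:Wendy

Final state: watch:Mallory, scarf:Grace, ring:Grace, ticket:Wendy
Wendy holds: ticket.

Answer: ticket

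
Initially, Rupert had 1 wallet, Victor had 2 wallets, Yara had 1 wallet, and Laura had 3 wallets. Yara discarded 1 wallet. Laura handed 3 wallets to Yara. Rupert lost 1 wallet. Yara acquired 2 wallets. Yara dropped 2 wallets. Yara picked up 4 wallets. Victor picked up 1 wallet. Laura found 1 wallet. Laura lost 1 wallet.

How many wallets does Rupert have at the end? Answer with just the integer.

Answer: 0

Derivation:
Tracking counts step by step:
Start: Rupert=1, Victor=2, Yara=1, Laura=3
Event 1 (Yara -1): Yara: 1 -> 0. State: Rupert=1, Victor=2, Yara=0, Laura=3
Event 2 (Laura -> Yara, 3): Laura: 3 -> 0, Yara: 0 -> 3. State: Rupert=1, Victor=2, Yara=3, Laura=0
Event 3 (Rupert -1): Rupert: 1 -> 0. State: Rupert=0, Victor=2, Yara=3, Laura=0
Event 4 (Yara +2): Yara: 3 -> 5. State: Rupert=0, Victor=2, Yara=5, Laura=0
Event 5 (Yara -2): Yara: 5 -> 3. State: Rupert=0, Victor=2, Yara=3, Laura=0
Event 6 (Yara +4): Yara: 3 -> 7. State: Rupert=0, Victor=2, Yara=7, Laura=0
Event 7 (Victor +1): Victor: 2 -> 3. State: Rupert=0, Victor=3, Yara=7, Laura=0
Event 8 (Laura +1): Laura: 0 -> 1. State: Rupert=0, Victor=3, Yara=7, Laura=1
Event 9 (Laura -1): Laura: 1 -> 0. State: Rupert=0, Victor=3, Yara=7, Laura=0

Rupert's final count: 0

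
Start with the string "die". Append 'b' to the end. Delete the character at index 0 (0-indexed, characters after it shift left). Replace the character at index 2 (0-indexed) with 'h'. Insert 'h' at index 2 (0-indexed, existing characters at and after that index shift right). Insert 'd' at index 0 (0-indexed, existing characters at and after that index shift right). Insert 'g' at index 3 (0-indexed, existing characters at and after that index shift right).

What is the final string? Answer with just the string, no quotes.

Answer: dieghh

Derivation:
Applying each edit step by step:
Start: "die"
Op 1 (append 'b'): "die" -> "dieb"
Op 2 (delete idx 0 = 'd'): "dieb" -> "ieb"
Op 3 (replace idx 2: 'b' -> 'h'): "ieb" -> "ieh"
Op 4 (insert 'h' at idx 2): "ieh" -> "iehh"
Op 5 (insert 'd' at idx 0): "iehh" -> "diehh"
Op 6 (insert 'g' at idx 3): "diehh" -> "dieghh"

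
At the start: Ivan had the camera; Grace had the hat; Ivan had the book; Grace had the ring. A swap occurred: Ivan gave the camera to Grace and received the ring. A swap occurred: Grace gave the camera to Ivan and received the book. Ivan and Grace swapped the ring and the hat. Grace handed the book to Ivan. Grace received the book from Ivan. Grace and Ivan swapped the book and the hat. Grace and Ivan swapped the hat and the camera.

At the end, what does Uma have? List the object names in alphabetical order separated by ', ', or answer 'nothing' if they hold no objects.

Answer: nothing

Derivation:
Tracking all object holders:
Start: camera:Ivan, hat:Grace, book:Ivan, ring:Grace
Event 1 (swap camera<->ring: now camera:Grace, ring:Ivan). State: camera:Grace, hat:Grace, book:Ivan, ring:Ivan
Event 2 (swap camera<->book: now camera:Ivan, book:Grace). State: camera:Ivan, hat:Grace, book:Grace, ring:Ivan
Event 3 (swap ring<->hat: now ring:Grace, hat:Ivan). State: camera:Ivan, hat:Ivan, book:Grace, ring:Grace
Event 4 (give book: Grace -> Ivan). State: camera:Ivan, hat:Ivan, book:Ivan, ring:Grace
Event 5 (give book: Ivan -> Grace). State: camera:Ivan, hat:Ivan, book:Grace, ring:Grace
Event 6 (swap book<->hat: now book:Ivan, hat:Grace). State: camera:Ivan, hat:Grace, book:Ivan, ring:Grace
Event 7 (swap hat<->camera: now hat:Ivan, camera:Grace). State: camera:Grace, hat:Ivan, book:Ivan, ring:Grace

Final state: camera:Grace, hat:Ivan, book:Ivan, ring:Grace
Uma holds: (nothing).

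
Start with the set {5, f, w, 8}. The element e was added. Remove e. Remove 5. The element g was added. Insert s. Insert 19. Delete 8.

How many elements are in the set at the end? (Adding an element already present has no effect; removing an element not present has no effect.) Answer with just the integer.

Tracking the set through each operation:
Start: {5, 8, f, w}
Event 1 (add e): added. Set: {5, 8, e, f, w}
Event 2 (remove e): removed. Set: {5, 8, f, w}
Event 3 (remove 5): removed. Set: {8, f, w}
Event 4 (add g): added. Set: {8, f, g, w}
Event 5 (add s): added. Set: {8, f, g, s, w}
Event 6 (add 19): added. Set: {19, 8, f, g, s, w}
Event 7 (remove 8): removed. Set: {19, f, g, s, w}

Final set: {19, f, g, s, w} (size 5)

Answer: 5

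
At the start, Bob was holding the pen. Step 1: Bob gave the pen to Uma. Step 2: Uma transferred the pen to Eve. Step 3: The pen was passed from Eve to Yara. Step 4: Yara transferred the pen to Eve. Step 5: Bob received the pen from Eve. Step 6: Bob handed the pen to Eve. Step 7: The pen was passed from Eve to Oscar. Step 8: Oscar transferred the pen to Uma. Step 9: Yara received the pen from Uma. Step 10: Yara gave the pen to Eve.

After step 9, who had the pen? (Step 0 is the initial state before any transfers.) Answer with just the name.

Answer: Yara

Derivation:
Tracking the pen holder through step 9:
After step 0 (start): Bob
After step 1: Uma
After step 2: Eve
After step 3: Yara
After step 4: Eve
After step 5: Bob
After step 6: Eve
After step 7: Oscar
After step 8: Uma
After step 9: Yara

At step 9, the holder is Yara.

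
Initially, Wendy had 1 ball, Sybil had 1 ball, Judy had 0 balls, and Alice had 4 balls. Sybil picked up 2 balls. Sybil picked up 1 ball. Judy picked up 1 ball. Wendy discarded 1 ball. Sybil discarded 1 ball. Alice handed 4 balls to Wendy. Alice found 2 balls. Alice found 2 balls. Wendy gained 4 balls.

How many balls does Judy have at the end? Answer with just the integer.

Tracking counts step by step:
Start: Wendy=1, Sybil=1, Judy=0, Alice=4
Event 1 (Sybil +2): Sybil: 1 -> 3. State: Wendy=1, Sybil=3, Judy=0, Alice=4
Event 2 (Sybil +1): Sybil: 3 -> 4. State: Wendy=1, Sybil=4, Judy=0, Alice=4
Event 3 (Judy +1): Judy: 0 -> 1. State: Wendy=1, Sybil=4, Judy=1, Alice=4
Event 4 (Wendy -1): Wendy: 1 -> 0. State: Wendy=0, Sybil=4, Judy=1, Alice=4
Event 5 (Sybil -1): Sybil: 4 -> 3. State: Wendy=0, Sybil=3, Judy=1, Alice=4
Event 6 (Alice -> Wendy, 4): Alice: 4 -> 0, Wendy: 0 -> 4. State: Wendy=4, Sybil=3, Judy=1, Alice=0
Event 7 (Alice +2): Alice: 0 -> 2. State: Wendy=4, Sybil=3, Judy=1, Alice=2
Event 8 (Alice +2): Alice: 2 -> 4. State: Wendy=4, Sybil=3, Judy=1, Alice=4
Event 9 (Wendy +4): Wendy: 4 -> 8. State: Wendy=8, Sybil=3, Judy=1, Alice=4

Judy's final count: 1

Answer: 1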